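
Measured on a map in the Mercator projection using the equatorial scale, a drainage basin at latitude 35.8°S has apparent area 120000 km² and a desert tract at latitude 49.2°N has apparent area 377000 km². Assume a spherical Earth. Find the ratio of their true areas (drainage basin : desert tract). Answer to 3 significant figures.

Since Mercator area scale is 1/cos²φ, the true area equals the apparent area multiplied by cos²φ.
True area of drainage basin: 120000 × cos²(35.8°) = 120000 × 0.6578 = 78940 km².
True area of desert tract: 377000 × cos²(49.2°) = 377000 × 0.4270 = 161000 km².
Ratio = 78940 / 161000 ≈ 0.490.

0.490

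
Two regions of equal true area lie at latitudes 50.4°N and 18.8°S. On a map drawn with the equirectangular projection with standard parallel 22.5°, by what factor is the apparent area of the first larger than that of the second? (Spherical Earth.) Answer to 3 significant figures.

1.49

In the equirectangular projection with standard parallel φ₀ = 22.5° (x = Rλ cos φ₀, y = Rφ), meridians are true-scale (h = 1) and the parallel scale is k = cos φ₀ / cos φ.
Areal scale at 50.4°: h·k = 1.000 × 1.449 = 1.449.
Areal scale at 18.8°: h·k = 1.000 × 0.9759 = 0.9759.
Ratio = 1.449/0.9759 ≈ 1.49.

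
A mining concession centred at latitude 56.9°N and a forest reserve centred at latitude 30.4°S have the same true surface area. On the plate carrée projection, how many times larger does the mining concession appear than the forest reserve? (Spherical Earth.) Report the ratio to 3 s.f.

1.58

For the equirectangular projection with φ₀ = 0 (plate carrée), h = 1 along meridians and k = sec φ along parallels.
Areal scale at 56.9°: h·k = 1.000 × 1.831 = 1.831.
Areal scale at 30.4°: h·k = 1.000 × 1.159 = 1.159.
Ratio = 1.831/1.159 ≈ 1.58.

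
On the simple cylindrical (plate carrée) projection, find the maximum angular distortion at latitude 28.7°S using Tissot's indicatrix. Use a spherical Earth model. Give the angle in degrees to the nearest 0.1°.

In the plate carrée (x = Rλ, y = Rφ), meridians are true-scale (h = 1) and parallels are stretched by k = sec φ.
At 28.7°: h = 1.000, k = 1.140; principal scales a = 1.140, b = 1.000.
sin(ω/2) = (a − b)/(a + b) = 0.1401/2.140 = 0.06545, so ω = 2 arcsin(0.06545) ≈ 7.5°.

7.5°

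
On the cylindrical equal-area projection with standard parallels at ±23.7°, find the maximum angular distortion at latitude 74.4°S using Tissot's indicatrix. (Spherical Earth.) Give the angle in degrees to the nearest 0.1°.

114.5°

A cylindrical equal-area projection with standard parallel φ₀ has meridian scale h = cos φ / cos φ₀ and parallel scale k = cos φ₀ / cos φ (so areas are preserved, h·k = 1).
At 74.4°: h = 0.2937, k = 3.405; principal scales a = 3.405, b = 0.2937.
sin(ω/2) = (a − b)/(a + b) = 3.111/3.699 = 0.8412, so ω = 2 arcsin(0.8412) ≈ 114.5°.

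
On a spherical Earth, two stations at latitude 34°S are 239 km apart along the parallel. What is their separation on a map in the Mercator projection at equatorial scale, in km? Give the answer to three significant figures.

For Mercator, h = k = sec φ (a conformal cylindrical projection has a single point scale, 1/cos φ).
Along the parallel, k = sec 34° = 1/0.8290 = 1.206.
Map distance = 239 × 1.206 ≈ 288 km.

288 km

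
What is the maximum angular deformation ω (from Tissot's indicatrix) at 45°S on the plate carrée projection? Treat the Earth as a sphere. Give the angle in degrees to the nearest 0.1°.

19.8°

Plate carrée maps x = Rλ, y = Rφ. The meridian scale is h = 1 and the parallel scale is k = 1/cos φ = sec φ.
At 45°: h = 1.000, k = 1.414; principal scales a = 1.414, b = 1.000.
sin(ω/2) = (a − b)/(a + b) = 0.4142/2.414 = 0.1716, so ω = 2 arcsin(0.1716) ≈ 19.8°.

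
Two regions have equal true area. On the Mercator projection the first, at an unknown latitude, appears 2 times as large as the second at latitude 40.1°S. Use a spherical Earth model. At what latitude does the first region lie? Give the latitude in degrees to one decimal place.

57.3°

For equal true areas on Mercator, apparent areas scale as sec²φ, so the ratio is cos²φ₂ / cos²φ₁.
cos²φ₂ / cos²φ₁ = 2  ⇒  cos φ₁ = cos 40.1° / √2 = 0.7649/1.414 = 0.5409.
φ₁ = arccos(0.5409) ≈ 57.3°.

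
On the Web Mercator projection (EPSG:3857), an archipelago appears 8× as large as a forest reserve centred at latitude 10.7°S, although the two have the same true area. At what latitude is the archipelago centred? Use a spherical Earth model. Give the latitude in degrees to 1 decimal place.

69.7°

On Mercator, (apparent₁)/(apparent₂) = sec²φ₁ / sec²φ₂ when true areas are equal.
cos²φ₂ / cos²φ₁ = 8  ⇒  cos φ₁ = cos 10.7° / √8 = 0.9826/2.828 = 0.3474.
φ₁ = arccos(0.3474) ≈ 69.7°.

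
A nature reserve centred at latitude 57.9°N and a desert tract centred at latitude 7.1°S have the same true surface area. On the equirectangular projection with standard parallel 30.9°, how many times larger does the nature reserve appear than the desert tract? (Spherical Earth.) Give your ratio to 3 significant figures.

The equidistant cylindrical projection with φ₀ = 30.9° has h = 1 (meridians true) and k = cos φ₀ / cos φ along parallels.
Areal scale at 57.9°: h·k = 1.000 × 1.615 = 1.615.
Areal scale at 7.1°: h·k = 1.000 × 0.8647 = 0.8647.
Ratio = 1.615/0.8647 ≈ 1.87.

1.87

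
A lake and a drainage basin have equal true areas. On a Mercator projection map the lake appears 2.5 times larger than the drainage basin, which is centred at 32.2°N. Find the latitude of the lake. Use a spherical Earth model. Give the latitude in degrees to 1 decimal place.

Mercator areal scale is sec²φ, so apparent-area ratio = sec²φ₁ / sec²φ₂ = cos²φ₂ / cos²φ₁.
cos²φ₂ / cos²φ₁ = 2.5  ⇒  cos φ₁ = cos 32.2° / √2.5 = 0.8462/1.581 = 0.5352.
φ₁ = arccos(0.5352) ≈ 57.6°.

57.6°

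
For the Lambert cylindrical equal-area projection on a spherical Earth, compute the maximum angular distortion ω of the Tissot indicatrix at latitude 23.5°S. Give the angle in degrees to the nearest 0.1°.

The Lambert cylindrical equal-area projection is the cylindrical equal-area projection with its standard parallel at the equator (φ₀ = 0). For cylindrical equal-area with standard parallel φ₀, h = cos φ / cos φ₀ and k = cos φ₀ / cos φ, so h·k = 1.
At 23.5°: h = 0.9171, k = 1.090; principal scales a = 1.090, b = 0.9171.
sin(ω/2) = (a − b)/(a + b) = 0.1734/2.008 = 0.08637, so ω = 2 arcsin(0.08637) ≈ 9.9°.

9.9°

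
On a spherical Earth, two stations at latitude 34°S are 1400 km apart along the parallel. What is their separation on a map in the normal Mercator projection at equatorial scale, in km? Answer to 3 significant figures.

The Mercator projection is conformal; its linear scale factor is the same in every direction and equals sec φ = 1/cos φ.
Along the parallel, k = sec 34° = 1/0.8290 = 1.206.
Map distance = 1400 × 1.206 ≈ 1690 km.

1690 km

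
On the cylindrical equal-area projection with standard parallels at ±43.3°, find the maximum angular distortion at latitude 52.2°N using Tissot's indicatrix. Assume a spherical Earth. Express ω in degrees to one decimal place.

A cylindrical equal-area projection with standard parallel φ₀ has meridian scale h = cos φ / cos φ₀ and parallel scale k = cos φ₀ / cos φ (so areas are preserved, h·k = 1).
At 52.2°: h = 0.8422, k = 1.187; principal scales a = 1.187, b = 0.8422.
sin(ω/2) = (a − b)/(a + b) = 0.3452/2.030 = 0.1701, so ω = 2 arcsin(0.1701) ≈ 19.6°.

19.6°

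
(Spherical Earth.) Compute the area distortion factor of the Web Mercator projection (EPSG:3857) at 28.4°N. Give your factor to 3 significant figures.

The Mercator projection is conformal; its linear scale factor is the same in every direction and equals sec φ = 1/cos φ.
Areal scale = k² = sec²φ = 1/cos²(28.4°) = 1/0.8796² = 1.292.

1.29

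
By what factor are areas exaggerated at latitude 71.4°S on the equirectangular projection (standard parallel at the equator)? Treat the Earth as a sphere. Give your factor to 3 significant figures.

3.14

For the equirectangular projection with φ₀ = 0 (plate carrée), h = 1 along meridians and k = sec φ along parallels.
Areal scale = h·k = 1 × sec φ; at 71.4°, h = 1.000, k = 3.135, so h·k = 3.135.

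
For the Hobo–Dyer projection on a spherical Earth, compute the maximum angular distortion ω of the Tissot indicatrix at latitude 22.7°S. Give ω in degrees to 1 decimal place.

17.2°

The Hobo–Dyer projection is cylindrical equal-area with φ₀ = 37.5°. For cylindrical equal-area with standard parallel φ₀, h = cos φ / cos φ₀ and k = cos φ₀ / cos φ, so h·k = 1.
At 22.7°: h = 1.163, k = 0.8600; principal scales a = 1.163, b = 0.8600.
sin(ω/2) = (a − b)/(a + b) = 0.3029/2.023 = 0.1497, so ω = 2 arcsin(0.1497) ≈ 17.2°.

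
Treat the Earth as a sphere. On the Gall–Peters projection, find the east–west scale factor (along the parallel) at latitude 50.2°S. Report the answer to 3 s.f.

The Gall–Peters projection is cylindrical equal-area with φ₀ = 45°. Cylindrical equal-area (φ₀ = 45°): h = cos φ / cos 45° along meridians, k = cos 45° / cos φ along parallels; h·k = 1.
k = cos 45° / cos 50.2° = 0.7071/0.6401 = 1.105.

1.10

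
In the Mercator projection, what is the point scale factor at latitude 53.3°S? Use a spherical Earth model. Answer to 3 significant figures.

1.67

Mercator is conformal, so the point scale is isotropic: h = k = sec φ = 1/cos φ.
k = 1/cos 53.3° = 1/0.5976 = 1.673.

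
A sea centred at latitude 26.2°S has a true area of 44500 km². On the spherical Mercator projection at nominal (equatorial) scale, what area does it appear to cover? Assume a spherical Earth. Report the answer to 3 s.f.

55300 km²

For Mercator, h = k = sec φ (a conformal cylindrical projection has a single point scale, 1/cos φ).
Areal scale = k² = sec²φ = 1/cos²(26.2°) = 1/0.8973² = 1.242.
Apparent area = 44500 × 1.242 ≈ 55300 km².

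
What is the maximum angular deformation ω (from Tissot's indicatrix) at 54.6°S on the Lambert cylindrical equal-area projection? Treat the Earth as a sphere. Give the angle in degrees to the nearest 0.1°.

59.7°

The Lambert cylindrical equal-area projection is the cylindrical equal-area projection with its standard parallel at the equator (φ₀ = 0). Cylindrical equal-area (φ₀ = 0°): h = cos φ / cos 0° along meridians, k = cos 0° / cos φ along parallels; h·k = 1.
At 54.6°: h = 0.5793, k = 1.726; principal scales a = 1.726, b = 0.5793.
sin(ω/2) = (a − b)/(a + b) = 1.147/2.306 = 0.4975, so ω = 2 arcsin(0.4975) ≈ 59.7°.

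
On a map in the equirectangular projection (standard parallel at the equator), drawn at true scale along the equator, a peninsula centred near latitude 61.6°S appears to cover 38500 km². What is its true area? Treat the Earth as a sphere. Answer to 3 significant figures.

Plate carrée maps x = Rλ, y = Rφ. The meridian scale is h = 1 and the parallel scale is k = 1/cos φ = sec φ.
Areal scale = h·k = 1 × sec φ; at 61.6°, h = 1.000, k = 2.103, so h·k = 2.103.
True area = apparent / (areal scale) = 38500 / 2.103 ≈ 18300 km².

18300 km²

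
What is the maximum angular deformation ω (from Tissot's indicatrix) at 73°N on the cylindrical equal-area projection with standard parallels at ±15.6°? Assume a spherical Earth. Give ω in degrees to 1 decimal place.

112.5°

A cylindrical equal-area projection with standard parallel φ₀ has meridian scale h = cos φ / cos φ₀ and parallel scale k = cos φ₀ / cos φ (so areas are preserved, h·k = 1).
At 73°: h = 0.3036, k = 3.294; principal scales a = 3.294, b = 0.3036.
sin(ω/2) = (a − b)/(a + b) = 2.991/3.598 = 0.8313, so ω = 2 arcsin(0.8313) ≈ 112.5°.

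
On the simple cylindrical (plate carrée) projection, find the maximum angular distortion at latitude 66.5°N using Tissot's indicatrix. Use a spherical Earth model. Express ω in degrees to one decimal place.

50.9°

For the equirectangular projection with φ₀ = 0 (plate carrée), h = 1 along meridians and k = sec φ along parallels.
At 66.5°: h = 1.000, k = 2.508; principal scales a = 2.508, b = 1.000.
sin(ω/2) = (a − b)/(a + b) = 1.508/3.508 = 0.4298, so ω = 2 arcsin(0.4298) ≈ 50.9°.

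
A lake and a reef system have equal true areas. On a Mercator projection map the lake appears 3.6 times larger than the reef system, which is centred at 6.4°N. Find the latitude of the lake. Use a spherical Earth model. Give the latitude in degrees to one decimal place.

For equal true areas on Mercator, apparent areas scale as sec²φ, so the ratio is cos²φ₂ / cos²φ₁.
cos²φ₂ / cos²φ₁ = 3.6  ⇒  cos φ₁ = cos 6.4° / √3.6 = 0.9938/1.897 = 0.5238.
φ₁ = arccos(0.5238) ≈ 58.4°.

58.4°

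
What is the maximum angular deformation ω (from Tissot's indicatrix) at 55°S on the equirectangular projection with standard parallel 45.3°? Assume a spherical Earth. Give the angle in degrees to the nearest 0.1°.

11.7°

In the equirectangular projection with standard parallel φ₀ = 45.3° (x = Rλ cos φ₀, y = Rφ), meridians are true-scale (h = 1) and the parallel scale is k = cos φ₀ / cos φ.
At 55°: h = 1.000, k = 1.226; principal scales a = 1.226, b = 1.000.
sin(ω/2) = (a − b)/(a + b) = 0.2263/2.226 = 0.1017, so ω = 2 arcsin(0.1017) ≈ 11.7°.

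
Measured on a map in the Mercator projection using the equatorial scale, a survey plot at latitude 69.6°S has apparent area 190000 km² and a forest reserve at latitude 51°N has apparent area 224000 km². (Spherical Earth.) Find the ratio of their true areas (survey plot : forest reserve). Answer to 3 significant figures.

Since Mercator area scale is 1/cos²φ, the true area equals the apparent area multiplied by cos²φ.
True area of survey plot: 190000 × cos²(69.6°) = 190000 × 0.1215 = 23090 km².
True area of forest reserve: 224000 × cos²(51°) = 224000 × 0.3960 = 88710 km².
Ratio = 23090 / 88710 ≈ 0.260.

0.260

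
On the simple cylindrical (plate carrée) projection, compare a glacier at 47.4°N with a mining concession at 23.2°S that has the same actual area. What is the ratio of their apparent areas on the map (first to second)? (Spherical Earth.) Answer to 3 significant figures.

1.36

In the plate carrée (x = Rλ, y = Rφ), meridians are true-scale (h = 1) and parallels are stretched by k = sec φ.
Areal scale at 47.4°: h·k = 1.000 × 1.477 = 1.477.
Areal scale at 23.2°: h·k = 1.000 × 1.088 = 1.088.
Ratio = 1.477/1.088 ≈ 1.36.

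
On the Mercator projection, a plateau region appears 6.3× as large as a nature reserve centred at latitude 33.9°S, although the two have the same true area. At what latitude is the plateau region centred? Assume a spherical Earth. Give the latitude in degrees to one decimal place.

On Mercator, (apparent₁)/(apparent₂) = sec²φ₁ / sec²φ₂ when true areas are equal.
cos²φ₂ / cos²φ₁ = 6.3  ⇒  cos φ₁ = cos 33.9° / √6.3 = 0.8300/2.510 = 0.3307.
φ₁ = arccos(0.3307) ≈ 70.7°.

70.7°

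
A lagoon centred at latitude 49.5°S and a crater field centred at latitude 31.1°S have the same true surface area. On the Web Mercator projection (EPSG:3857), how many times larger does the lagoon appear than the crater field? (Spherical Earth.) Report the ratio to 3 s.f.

1.74

Mercator areal scale is sec²φ.
At 49.5°: sec²(49.5°) = 1/0.6494² = 2.371.
At 31.1°: sec²(31.1°) = 1/0.8563² = 1.364.
Ratio = 2.371/1.364 = cos²(31.1°)/cos²(49.5°) ≈ 1.74.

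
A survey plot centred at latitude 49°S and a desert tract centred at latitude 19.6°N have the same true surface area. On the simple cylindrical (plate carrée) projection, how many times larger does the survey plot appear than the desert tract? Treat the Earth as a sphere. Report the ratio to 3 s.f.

1.44

Plate carrée maps x = Rλ, y = Rφ. The meridian scale is h = 1 and the parallel scale is k = 1/cos φ = sec φ.
Areal scale at 49°: h·k = 1.000 × 1.524 = 1.524.
Areal scale at 19.6°: h·k = 1.000 × 1.062 = 1.062.
Ratio = 1.524/1.062 ≈ 1.44.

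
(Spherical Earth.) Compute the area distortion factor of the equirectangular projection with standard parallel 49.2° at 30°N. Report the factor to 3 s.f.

With standard parallel φ₀ = 49.2°, the equirectangular projection gives x = Rλ cos φ₀, y = Rφ, so h = 1 and k = cos 49.2° / cos φ.
Areal scale = h·k = 1 × cos φ₀ / cos φ; at 30°, h = 1.000, k = 0.7545, so h·k = 0.7545.

0.755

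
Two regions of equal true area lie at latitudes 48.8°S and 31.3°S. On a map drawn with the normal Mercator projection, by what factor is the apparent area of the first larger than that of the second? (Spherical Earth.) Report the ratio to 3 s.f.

On Mercator, area is exaggerated by sec²φ = 1/cos²φ.
At 48.8°: sec²(48.8°) = 1/0.6587² = 2.305.
At 31.3°: sec²(31.3°) = 1/0.8545² = 1.370.
Ratio = 2.305/1.370 = cos²(31.3°)/cos²(48.8°) ≈ 1.68.

1.68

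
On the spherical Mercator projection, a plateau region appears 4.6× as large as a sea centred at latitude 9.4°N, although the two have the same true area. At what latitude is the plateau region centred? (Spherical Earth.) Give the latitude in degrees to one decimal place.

62.6°

Mercator areal scale is sec²φ, so apparent-area ratio = sec²φ₁ / sec²φ₂ = cos²φ₂ / cos²φ₁.
cos²φ₂ / cos²φ₁ = 4.6  ⇒  cos φ₁ = cos 9.4° / √4.6 = 0.9866/2.145 = 0.4600.
φ₁ = arccos(0.4600) ≈ 62.6°.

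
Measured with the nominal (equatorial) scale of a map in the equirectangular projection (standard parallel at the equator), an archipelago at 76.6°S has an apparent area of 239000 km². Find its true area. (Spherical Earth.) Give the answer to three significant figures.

Plate carrée maps x = Rλ, y = Rφ. The meridian scale is h = 1 and the parallel scale is k = 1/cos φ = sec φ.
Areal scale = h·k = 1 × sec φ; at 76.6°, h = 1.000, k = 4.315, so h·k = 4.315.
True area = apparent / (areal scale) = 239000 / 4.315 ≈ 55400 km².

55400 km²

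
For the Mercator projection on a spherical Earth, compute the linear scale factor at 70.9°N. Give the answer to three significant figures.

3.06

The Mercator projection is conformal; its linear scale factor is the same in every direction and equals sec φ = 1/cos φ.
k = 1/cos 70.9° = 1/0.3272 = 3.056.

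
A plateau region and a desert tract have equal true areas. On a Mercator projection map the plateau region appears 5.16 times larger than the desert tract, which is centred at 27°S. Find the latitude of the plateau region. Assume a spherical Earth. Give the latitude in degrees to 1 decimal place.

Mercator areal scale is sec²φ, so apparent-area ratio = sec²φ₁ / sec²φ₂ = cos²φ₂ / cos²φ₁.
cos²φ₂ / cos²φ₁ = 5.16  ⇒  cos φ₁ = cos 27° / √5.16 = 0.8910/2.272 = 0.3922.
φ₁ = arccos(0.3922) ≈ 66.9°.

66.9°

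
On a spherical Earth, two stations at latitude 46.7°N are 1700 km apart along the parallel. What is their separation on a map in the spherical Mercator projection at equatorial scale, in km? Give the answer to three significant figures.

2480 km

Mercator is conformal, so the point scale is isotropic: h = k = sec φ = 1/cos φ.
Along the parallel, k = sec 46.7° = 1/0.6858 = 1.458.
Map distance = 1700 × 1.458 ≈ 2480 km.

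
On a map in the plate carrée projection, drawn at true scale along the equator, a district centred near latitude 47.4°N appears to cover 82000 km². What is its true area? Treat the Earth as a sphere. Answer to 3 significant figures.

55500 km²

For the equirectangular projection with φ₀ = 0 (plate carrée), h = 1 along meridians and k = sec φ along parallels.
Areal scale = h·k = 1 × sec φ; at 47.4°, h = 1.000, k = 1.477, so h·k = 1.477.
True area = apparent / (areal scale) = 82000 / 1.477 ≈ 55500 km².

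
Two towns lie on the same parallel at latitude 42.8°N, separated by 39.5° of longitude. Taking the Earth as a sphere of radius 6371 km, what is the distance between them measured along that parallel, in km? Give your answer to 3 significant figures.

3220 km

Arc length along a parallel = R cos φ · Δλ (with Δλ in radians).
= 6371 × cos 42.8° × (39.5° × π/180) = 6371 × 0.7337 × 0.6894 ≈ 3220 km.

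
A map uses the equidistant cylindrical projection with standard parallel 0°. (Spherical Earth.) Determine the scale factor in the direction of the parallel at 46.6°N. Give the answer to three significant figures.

For the equirectangular projection with φ₀ = 0 (plate carrée), h = 1 along meridians and k = sec φ along parallels.
k = 1/cos 46.6° = 1/0.6871 = 1.455.

1.46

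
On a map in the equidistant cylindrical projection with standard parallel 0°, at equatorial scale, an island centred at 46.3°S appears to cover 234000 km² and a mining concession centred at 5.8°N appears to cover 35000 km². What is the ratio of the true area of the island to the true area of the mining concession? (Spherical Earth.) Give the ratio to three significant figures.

On the plate carrée, areal scale = h·k = 1 × sec φ, so true area = apparent × cos φ.
True area of island: 234000 × cos(46.3°) = 234000 × 0.6909 = 161700 km².
True area of mining concession: 35000 × cos(5.8°) = 35000 × 0.9949 = 34820 km².
Ratio = 161700 / 34820 ≈ 4.64.

4.64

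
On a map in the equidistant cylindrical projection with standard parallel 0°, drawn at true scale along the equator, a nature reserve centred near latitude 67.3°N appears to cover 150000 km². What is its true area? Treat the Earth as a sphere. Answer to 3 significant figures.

Plate carrée maps x = Rλ, y = Rφ. The meridian scale is h = 1 and the parallel scale is k = 1/cos φ = sec φ.
Areal scale = h·k = 1 × sec φ; at 67.3°, h = 1.000, k = 2.591, so h·k = 2.591.
True area = apparent / (areal scale) = 150000 / 2.591 ≈ 57900 km².

57900 km²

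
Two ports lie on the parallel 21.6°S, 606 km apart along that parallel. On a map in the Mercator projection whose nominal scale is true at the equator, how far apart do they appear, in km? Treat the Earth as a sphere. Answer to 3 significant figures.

Mercator is conformal, so the point scale is isotropic: h = k = sec φ = 1/cos φ.
Along the parallel, k = sec 21.6° = 1/0.9298 = 1.076.
Map distance = 606 × 1.076 ≈ 652 km.

652 km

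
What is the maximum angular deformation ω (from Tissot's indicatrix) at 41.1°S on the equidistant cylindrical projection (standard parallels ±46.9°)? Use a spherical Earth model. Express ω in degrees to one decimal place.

5.6°

With standard parallel φ₀ = 46.9°, the equirectangular projection gives x = Rλ cos φ₀, y = Rφ, so h = 1 and k = cos 46.9° / cos φ.
At 41.1°: h = 1.000, k = 0.9067; principal scales a = 1.000, b = 0.9067.
sin(ω/2) = (a − b)/(a + b) = 0.09328/1.907 = 0.04892, so ω = 2 arcsin(0.04892) ≈ 5.6°.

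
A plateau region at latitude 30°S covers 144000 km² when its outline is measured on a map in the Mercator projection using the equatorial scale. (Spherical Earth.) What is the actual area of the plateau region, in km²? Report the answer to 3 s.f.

108000 km²

The Mercator projection is conformal; its linear scale factor is the same in every direction and equals sec φ = 1/cos φ.
Areal scale = k² = sec²φ = 1/cos²(30°) = 1/0.8660² = 1.333.
True area = apparent / (areal scale) = 144000 / 1.333 ≈ 108000 km².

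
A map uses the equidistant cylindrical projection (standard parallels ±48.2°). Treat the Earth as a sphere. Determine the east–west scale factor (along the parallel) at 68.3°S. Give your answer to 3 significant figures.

With standard parallel φ₀ = 48.2°, the equirectangular projection gives x = Rλ cos φ₀, y = Rφ, so h = 1 and k = cos 48.2° / cos φ.
k = cos 48.2° / cos 68.3° = 0.6665/0.3697 = 1.803.

1.80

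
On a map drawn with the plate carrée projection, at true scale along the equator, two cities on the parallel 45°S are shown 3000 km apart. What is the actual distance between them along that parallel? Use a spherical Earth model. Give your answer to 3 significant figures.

For the equirectangular projection with φ₀ = 0 (plate carrée), h = 1 along meridians and k = sec φ along parallels.
Along the parallel at 45°, map distances are exaggerated by k = sec 45° = 1.414.
True distance = 3000 / 1.414 = 3000 × cos 45° ≈ 2120 km.

2120 km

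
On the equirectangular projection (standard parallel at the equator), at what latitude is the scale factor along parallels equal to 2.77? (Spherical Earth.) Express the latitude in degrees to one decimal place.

Plate carrée: h = 1, k = sec φ along parallels.
sec φ = 2.77  ⇒  cos φ = 0.3610  ⇒  φ ≈ 68.8°.

68.8°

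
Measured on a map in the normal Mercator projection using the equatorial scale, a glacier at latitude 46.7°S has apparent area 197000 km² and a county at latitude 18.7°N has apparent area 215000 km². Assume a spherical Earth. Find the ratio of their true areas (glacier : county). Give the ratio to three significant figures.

Mercator's areal exaggeration is sec²φ; hence true area = (apparent area) · cos²φ.
True area of glacier: 197000 × cos²(46.7°) = 197000 × 0.4703 = 92660 km².
True area of county: 215000 × cos²(18.7°) = 215000 × 0.8972 = 192900 km².
Ratio = 92660 / 192900 ≈ 0.480.

0.480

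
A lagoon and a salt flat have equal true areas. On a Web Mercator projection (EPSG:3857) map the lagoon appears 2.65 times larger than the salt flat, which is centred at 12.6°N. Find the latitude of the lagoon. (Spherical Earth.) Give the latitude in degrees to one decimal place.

53.2°

For equal true areas on Mercator, apparent areas scale as sec²φ, so the ratio is cos²φ₂ / cos²φ₁.
cos²φ₂ / cos²φ₁ = 2.65  ⇒  cos φ₁ = cos 12.6° / √2.65 = 0.9759/1.628 = 0.5995.
φ₁ = arccos(0.5995) ≈ 53.2°.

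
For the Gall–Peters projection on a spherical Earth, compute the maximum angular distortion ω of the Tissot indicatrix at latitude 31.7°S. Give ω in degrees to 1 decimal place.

21.1°

The Gall–Peters projection is cylindrical equal-area with φ₀ = 45°. A cylindrical equal-area projection with standard parallel φ₀ has meridian scale h = cos φ / cos φ₀ and parallel scale k = cos φ₀ / cos φ (so areas are preserved, h·k = 1).
At 31.7°: h = 1.203, k = 0.8311; principal scales a = 1.203, b = 0.8311.
sin(ω/2) = (a − b)/(a + b) = 0.3721/2.034 = 0.1829, so ω = 2 arcsin(0.1829) ≈ 21.1°.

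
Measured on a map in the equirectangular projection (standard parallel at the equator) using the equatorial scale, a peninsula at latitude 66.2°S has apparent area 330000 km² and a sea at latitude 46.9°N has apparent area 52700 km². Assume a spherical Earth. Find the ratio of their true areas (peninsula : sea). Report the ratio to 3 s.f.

3.70

On the plate carrée, areal scale = h·k = 1 × sec φ, so true area = apparent × cos φ.
True area of peninsula: 330000 × cos(66.2°) = 330000 × 0.4035 = 133200 km².
True area of sea: 52700 × cos(46.9°) = 52700 × 0.6833 = 36010 km².
Ratio = 133200 / 36010 ≈ 3.70.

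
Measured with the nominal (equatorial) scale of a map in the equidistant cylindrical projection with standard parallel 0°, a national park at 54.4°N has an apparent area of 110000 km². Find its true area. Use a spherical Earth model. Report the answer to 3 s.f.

In the plate carrée (x = Rλ, y = Rφ), meridians are true-scale (h = 1) and parallels are stretched by k = sec φ.
Areal scale = h·k = 1 × sec φ; at 54.4°, h = 1.000, k = 1.718, so h·k = 1.718.
True area = apparent / (areal scale) = 110000 / 1.718 ≈ 64000 km².

64000 km²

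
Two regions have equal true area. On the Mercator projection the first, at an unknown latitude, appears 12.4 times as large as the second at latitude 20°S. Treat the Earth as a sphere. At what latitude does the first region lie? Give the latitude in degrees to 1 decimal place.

74.5°

Mercator areal scale is sec²φ, so apparent-area ratio = sec²φ₁ / sec²φ₂ = cos²φ₂ / cos²φ₁.
cos²φ₂ / cos²φ₁ = 12.4  ⇒  cos φ₁ = cos 20° / √12.4 = 0.9397/3.521 = 0.2669.
φ₁ = arccos(0.2669) ≈ 74.5°.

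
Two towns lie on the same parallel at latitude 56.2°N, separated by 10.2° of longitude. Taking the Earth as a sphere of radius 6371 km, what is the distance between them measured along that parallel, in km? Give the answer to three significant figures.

631 km

Arc length along a parallel = R cos φ · Δλ (with Δλ in radians).
= 6371 × cos 56.2° × (10.2° × π/180) = 6371 × 0.5563 × 0.1780 ≈ 631 km.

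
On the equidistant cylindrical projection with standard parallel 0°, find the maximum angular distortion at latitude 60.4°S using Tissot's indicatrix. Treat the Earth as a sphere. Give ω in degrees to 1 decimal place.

39.6°

For the equirectangular projection with φ₀ = 0 (plate carrée), h = 1 along meridians and k = sec φ along parallels.
At 60.4°: h = 1.000, k = 2.025; principal scales a = 2.025, b = 1.000.
sin(ω/2) = (a − b)/(a + b) = 1.025/3.025 = 0.3387, so ω = 2 arcsin(0.3387) ≈ 39.6°.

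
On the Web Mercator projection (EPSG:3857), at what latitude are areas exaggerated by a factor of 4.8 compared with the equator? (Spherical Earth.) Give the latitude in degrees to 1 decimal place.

Mercator areal scale is sec²φ.
sec²φ = 4.8  ⇒  cos²φ = 0.2083  ⇒  cos φ = 0.4564.
φ = arccos(0.4564) ≈ 62.8°.

62.8°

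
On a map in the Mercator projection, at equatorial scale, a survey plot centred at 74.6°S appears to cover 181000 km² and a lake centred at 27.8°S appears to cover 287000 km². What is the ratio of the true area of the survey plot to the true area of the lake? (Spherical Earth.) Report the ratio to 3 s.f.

On Mercator the areal scale is sec²φ, so true area = apparent × cos²φ.
True area of survey plot: 181000 × cos²(74.6°) = 181000 × 0.07052 = 12760 km².
True area of lake: 287000 × cos²(27.8°) = 287000 × 0.7825 = 224600 km².
Ratio = 12760 / 224600 ≈ 0.0568.

0.0568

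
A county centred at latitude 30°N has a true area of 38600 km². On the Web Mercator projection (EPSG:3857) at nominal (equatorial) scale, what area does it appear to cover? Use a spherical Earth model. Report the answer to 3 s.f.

51500 km²

For Mercator, h = k = sec φ (a conformal cylindrical projection has a single point scale, 1/cos φ).
Areal scale = k² = sec²φ = 1/cos²(30°) = 1/0.8660² = 1.333.
Apparent area = 38600 × 1.333 ≈ 51500 km².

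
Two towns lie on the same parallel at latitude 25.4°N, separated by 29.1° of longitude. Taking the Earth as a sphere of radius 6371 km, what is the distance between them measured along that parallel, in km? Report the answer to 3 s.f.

Arc length along a parallel = R cos φ · Δλ (with Δλ in radians).
= 6371 × cos 25.4° × (29.1° × π/180) = 6371 × 0.9033 × 0.5079 ≈ 2920 km.

2920 km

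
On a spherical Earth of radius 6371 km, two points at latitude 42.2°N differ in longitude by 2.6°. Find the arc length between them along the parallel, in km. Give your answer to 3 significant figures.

Arc length along a parallel = R cos φ · Δλ (with Δλ in radians).
= 6371 × cos 42.2° × (2.6° × π/180) = 6371 × 0.7408 × 0.04538 ≈ 214 km.

214 km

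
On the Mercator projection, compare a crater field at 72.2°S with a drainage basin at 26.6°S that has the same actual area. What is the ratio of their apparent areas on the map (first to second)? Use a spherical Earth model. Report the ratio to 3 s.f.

8.56

Mercator areal scale is sec²φ.
At 72.2°: sec²(72.2°) = 1/0.3057² = 10.70.
At 26.6°: sec²(26.6°) = 1/0.8942² = 1.251.
Ratio = 10.70/1.251 = cos²(26.6°)/cos²(72.2°) ≈ 8.56.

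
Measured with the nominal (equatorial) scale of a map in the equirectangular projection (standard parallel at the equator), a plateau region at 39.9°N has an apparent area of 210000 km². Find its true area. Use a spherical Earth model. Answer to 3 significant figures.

In the plate carrée (x = Rλ, y = Rφ), meridians are true-scale (h = 1) and parallels are stretched by k = sec φ.
Areal scale = h·k = 1 × sec φ; at 39.9°, h = 1.000, k = 1.304, so h·k = 1.304.
True area = apparent / (areal scale) = 210000 / 1.304 ≈ 161000 km².

161000 km²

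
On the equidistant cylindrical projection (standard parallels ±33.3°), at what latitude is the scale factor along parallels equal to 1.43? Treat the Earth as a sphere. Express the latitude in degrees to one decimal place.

The equidistant cylindrical projection with φ₀ = 33.3° has h = 1 (meridians true) and k = cos φ₀ / cos φ along parallels.
k = cos φ₀ / cos φ = 1.43  ⇒  cos φ = cos 33.3° / 1.43 = 0.5845.
φ = arccos(0.5845) ≈ 54.2°.

54.2°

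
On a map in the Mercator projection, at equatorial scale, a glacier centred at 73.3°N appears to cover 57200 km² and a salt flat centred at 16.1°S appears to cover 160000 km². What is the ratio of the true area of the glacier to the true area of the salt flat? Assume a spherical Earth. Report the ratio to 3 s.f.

Mercator's areal exaggeration is sec²φ; hence true area = (apparent area) · cos²φ.
True area of glacier: 57200 × cos²(73.3°) = 57200 × 0.08258 = 4723 km².
True area of salt flat: 160000 × cos²(16.1°) = 160000 × 0.9231 = 147700 km².
Ratio = 4723 / 147700 ≈ 0.0320.

0.0320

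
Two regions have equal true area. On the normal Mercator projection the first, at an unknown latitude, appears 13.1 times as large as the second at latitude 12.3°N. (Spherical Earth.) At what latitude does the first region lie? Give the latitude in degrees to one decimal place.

For equal true areas on Mercator, apparent areas scale as sec²φ, so the ratio is cos²φ₂ / cos²φ₁.
cos²φ₂ / cos²φ₁ = 13.1  ⇒  cos φ₁ = cos 12.3° / √13.1 = 0.9770/3.619 = 0.2699.
φ₁ = arccos(0.2699) ≈ 74.3°.

74.3°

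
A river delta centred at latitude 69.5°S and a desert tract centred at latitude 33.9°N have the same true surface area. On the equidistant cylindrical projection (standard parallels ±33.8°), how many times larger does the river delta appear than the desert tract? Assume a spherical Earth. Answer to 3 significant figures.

2.37

In the equirectangular projection with standard parallel φ₀ = 33.8° (x = Rλ cos φ₀, y = Rφ), meridians are true-scale (h = 1) and the parallel scale is k = cos φ₀ / cos φ.
Areal scale at 69.5°: h·k = 1.000 × 2.373 = 2.373.
Areal scale at 33.9°: h·k = 1.000 × 1.001 = 1.001.
Ratio = 2.373/1.001 ≈ 2.37.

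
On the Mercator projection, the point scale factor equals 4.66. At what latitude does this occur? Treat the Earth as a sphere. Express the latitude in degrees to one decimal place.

Mercator scale is k = sec φ = 1/cos φ.
1/cos φ = 4.66  ⇒  cos φ = 0.2146  ⇒  φ = arccos(0.2146) ≈ 77.6°.

77.6°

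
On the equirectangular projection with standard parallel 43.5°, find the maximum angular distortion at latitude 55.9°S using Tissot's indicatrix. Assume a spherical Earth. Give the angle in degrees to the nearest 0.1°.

14.7°

The equidistant cylindrical projection with φ₀ = 43.5° has h = 1 (meridians true) and k = cos φ₀ / cos φ along parallels.
At 55.9°: h = 1.000, k = 1.294; principal scales a = 1.294, b = 1.000.
sin(ω/2) = (a − b)/(a + b) = 0.2938/2.294 = 0.1281, so ω = 2 arcsin(0.1281) ≈ 14.7°.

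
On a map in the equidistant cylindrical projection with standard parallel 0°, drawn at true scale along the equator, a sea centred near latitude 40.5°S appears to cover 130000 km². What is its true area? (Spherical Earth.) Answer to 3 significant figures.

98900 km²

Plate carrée maps x = Rλ, y = Rφ. The meridian scale is h = 1 and the parallel scale is k = 1/cos φ = sec φ.
Areal scale = h·k = 1 × sec φ; at 40.5°, h = 1.000, k = 1.315, so h·k = 1.315.
True area = apparent / (areal scale) = 130000 / 1.315 ≈ 98900 km².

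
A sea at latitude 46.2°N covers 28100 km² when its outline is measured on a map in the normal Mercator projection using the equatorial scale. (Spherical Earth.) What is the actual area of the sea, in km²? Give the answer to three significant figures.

13500 km²

Mercator is conformal, so the point scale is isotropic: h = k = sec φ = 1/cos φ.
Areal scale = k² = sec²φ = 1/cos²(46.2°) = 1/0.6921² = 2.087.
True area = apparent / (areal scale) = 28100 / 2.087 ≈ 13500 km².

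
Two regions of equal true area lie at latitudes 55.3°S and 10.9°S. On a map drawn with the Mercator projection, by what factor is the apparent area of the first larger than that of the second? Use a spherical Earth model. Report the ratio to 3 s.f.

2.98

Mercator is conformal with k = sec φ, so areal scale = k² = sec²φ.
At 55.3°: sec²(55.3°) = 1/0.5693² = 3.086.
At 10.9°: sec²(10.9°) = 1/0.9820² = 1.037.
Ratio = 3.086/1.037 = cos²(10.9°)/cos²(55.3°) ≈ 2.98.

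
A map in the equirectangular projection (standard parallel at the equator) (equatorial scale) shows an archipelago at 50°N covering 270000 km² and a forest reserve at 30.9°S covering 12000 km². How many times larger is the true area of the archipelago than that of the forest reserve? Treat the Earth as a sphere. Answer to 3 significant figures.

Plate carrée has h = 1 and k = sec φ, giving areal scale sec φ; true area = (apparent area) · cos φ.
True area of archipelago: 270000 × cos(50°) = 270000 × 0.6428 = 173600 km².
True area of forest reserve: 12000 × cos(30.9°) = 12000 × 0.8581 = 10300 km².
Ratio = 173600 / 10300 ≈ 16.9.

16.9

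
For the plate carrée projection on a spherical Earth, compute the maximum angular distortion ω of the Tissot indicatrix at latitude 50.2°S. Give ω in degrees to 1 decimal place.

For the equirectangular projection with φ₀ = 0 (plate carrée), h = 1 along meridians and k = sec φ along parallels.
At 50.2°: h = 1.000, k = 1.562; principal scales a = 1.562, b = 1.000.
sin(ω/2) = (a − b)/(a + b) = 0.5622/2.562 = 0.2194, so ω = 2 arcsin(0.2194) ≈ 25.4°.

25.4°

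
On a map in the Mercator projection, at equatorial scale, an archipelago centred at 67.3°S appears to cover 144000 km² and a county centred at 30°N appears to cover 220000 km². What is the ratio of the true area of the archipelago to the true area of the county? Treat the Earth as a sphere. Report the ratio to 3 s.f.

0.130

Mercator's areal exaggeration is sec²φ; hence true area = (apparent area) · cos²φ.
True area of archipelago: 144000 × cos²(67.3°) = 144000 × 0.1489 = 21440 km².
True area of county: 220000 × cos²(30°) = 220000 × 0.7500 = 165000 km².
Ratio = 21440 / 165000 ≈ 0.130.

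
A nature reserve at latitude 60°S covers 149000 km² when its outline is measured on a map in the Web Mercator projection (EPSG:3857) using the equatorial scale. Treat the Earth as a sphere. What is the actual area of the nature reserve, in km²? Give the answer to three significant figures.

For Mercator, h = k = sec φ (a conformal cylindrical projection has a single point scale, 1/cos φ).
Areal scale = k² = sec²φ = 1/cos²(60°) = 1/0.5000² = 4.000.
True area = apparent / (areal scale) = 149000 / 4.000 ≈ 37300 km².

37300 km²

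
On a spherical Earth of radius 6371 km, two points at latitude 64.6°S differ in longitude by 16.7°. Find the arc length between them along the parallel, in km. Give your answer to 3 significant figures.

797 km

Arc length along a parallel = R cos φ · Δλ (with Δλ in radians).
= 6371 × cos 64.6° × (16.7° × π/180) = 6371 × 0.4289 × 0.2915 ≈ 797 km.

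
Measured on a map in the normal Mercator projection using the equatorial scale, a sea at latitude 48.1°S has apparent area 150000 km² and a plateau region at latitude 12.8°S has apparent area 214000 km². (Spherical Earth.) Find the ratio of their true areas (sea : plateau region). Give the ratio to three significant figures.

Since Mercator area scale is 1/cos²φ, the true area equals the apparent area multiplied by cos²φ.
True area of sea: 150000 × cos²(48.1°) = 150000 × 0.4460 = 66900 km².
True area of plateau region: 214000 × cos²(12.8°) = 214000 × 0.9509 = 203500 km².
Ratio = 66900 / 203500 ≈ 0.329.

0.329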